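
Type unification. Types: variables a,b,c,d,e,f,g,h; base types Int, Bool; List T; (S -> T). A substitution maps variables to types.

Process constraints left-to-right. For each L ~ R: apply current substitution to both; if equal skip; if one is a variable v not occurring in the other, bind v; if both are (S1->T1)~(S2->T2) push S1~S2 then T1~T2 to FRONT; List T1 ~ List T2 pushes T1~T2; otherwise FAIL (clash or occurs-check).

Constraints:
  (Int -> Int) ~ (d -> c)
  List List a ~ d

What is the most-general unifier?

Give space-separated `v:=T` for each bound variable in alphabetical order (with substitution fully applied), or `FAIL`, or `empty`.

step 1: unify (Int -> Int) ~ (d -> c)  [subst: {-} | 1 pending]
  -> decompose arrow: push Int~d, Int~c
step 2: unify Int ~ d  [subst: {-} | 2 pending]
  bind d := Int
step 3: unify Int ~ c  [subst: {d:=Int} | 1 pending]
  bind c := Int
step 4: unify List List a ~ Int  [subst: {d:=Int, c:=Int} | 0 pending]
  clash: List List a vs Int

Answer: FAIL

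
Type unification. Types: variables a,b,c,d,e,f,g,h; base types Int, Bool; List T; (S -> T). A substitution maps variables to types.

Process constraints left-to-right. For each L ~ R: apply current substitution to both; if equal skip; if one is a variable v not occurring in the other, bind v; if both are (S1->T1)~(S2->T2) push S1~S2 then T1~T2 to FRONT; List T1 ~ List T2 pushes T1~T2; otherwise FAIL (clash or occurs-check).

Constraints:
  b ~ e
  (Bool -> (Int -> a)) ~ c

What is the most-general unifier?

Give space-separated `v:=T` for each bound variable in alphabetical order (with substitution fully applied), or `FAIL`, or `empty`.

step 1: unify b ~ e  [subst: {-} | 1 pending]
  bind b := e
step 2: unify (Bool -> (Int -> a)) ~ c  [subst: {b:=e} | 0 pending]
  bind c := (Bool -> (Int -> a))

Answer: b:=e c:=(Bool -> (Int -> a))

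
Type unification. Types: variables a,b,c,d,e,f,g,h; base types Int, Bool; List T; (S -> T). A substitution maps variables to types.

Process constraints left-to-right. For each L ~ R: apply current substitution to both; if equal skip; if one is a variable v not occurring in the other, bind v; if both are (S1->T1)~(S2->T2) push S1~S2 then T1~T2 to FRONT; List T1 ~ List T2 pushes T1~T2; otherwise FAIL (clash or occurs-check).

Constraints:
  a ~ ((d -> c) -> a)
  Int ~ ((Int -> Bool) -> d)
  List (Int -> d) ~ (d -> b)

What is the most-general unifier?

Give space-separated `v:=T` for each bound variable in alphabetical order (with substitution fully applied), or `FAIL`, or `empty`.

step 1: unify a ~ ((d -> c) -> a)  [subst: {-} | 2 pending]
  occurs-check fail: a in ((d -> c) -> a)

Answer: FAIL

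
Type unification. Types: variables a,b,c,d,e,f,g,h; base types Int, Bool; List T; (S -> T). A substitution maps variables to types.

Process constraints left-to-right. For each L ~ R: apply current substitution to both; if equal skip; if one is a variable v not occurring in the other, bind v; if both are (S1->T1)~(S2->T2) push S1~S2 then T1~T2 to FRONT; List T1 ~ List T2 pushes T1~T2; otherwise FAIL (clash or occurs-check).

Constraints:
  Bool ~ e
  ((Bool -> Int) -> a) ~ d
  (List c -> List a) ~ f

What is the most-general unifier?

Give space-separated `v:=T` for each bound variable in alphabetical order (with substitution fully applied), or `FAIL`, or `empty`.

Answer: d:=((Bool -> Int) -> a) e:=Bool f:=(List c -> List a)

Derivation:
step 1: unify Bool ~ e  [subst: {-} | 2 pending]
  bind e := Bool
step 2: unify ((Bool -> Int) -> a) ~ d  [subst: {e:=Bool} | 1 pending]
  bind d := ((Bool -> Int) -> a)
step 3: unify (List c -> List a) ~ f  [subst: {e:=Bool, d:=((Bool -> Int) -> a)} | 0 pending]
  bind f := (List c -> List a)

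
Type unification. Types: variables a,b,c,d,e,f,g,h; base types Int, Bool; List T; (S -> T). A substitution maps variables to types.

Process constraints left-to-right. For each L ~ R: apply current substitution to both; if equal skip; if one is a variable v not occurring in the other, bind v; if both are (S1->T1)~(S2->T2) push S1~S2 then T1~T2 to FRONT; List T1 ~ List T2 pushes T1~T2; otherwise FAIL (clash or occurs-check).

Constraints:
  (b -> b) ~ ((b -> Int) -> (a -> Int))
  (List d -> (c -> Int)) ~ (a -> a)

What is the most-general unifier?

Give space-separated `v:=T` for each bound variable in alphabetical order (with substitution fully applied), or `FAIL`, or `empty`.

Answer: FAIL

Derivation:
step 1: unify (b -> b) ~ ((b -> Int) -> (a -> Int))  [subst: {-} | 1 pending]
  -> decompose arrow: push b~(b -> Int), b~(a -> Int)
step 2: unify b ~ (b -> Int)  [subst: {-} | 2 pending]
  occurs-check fail: b in (b -> Int)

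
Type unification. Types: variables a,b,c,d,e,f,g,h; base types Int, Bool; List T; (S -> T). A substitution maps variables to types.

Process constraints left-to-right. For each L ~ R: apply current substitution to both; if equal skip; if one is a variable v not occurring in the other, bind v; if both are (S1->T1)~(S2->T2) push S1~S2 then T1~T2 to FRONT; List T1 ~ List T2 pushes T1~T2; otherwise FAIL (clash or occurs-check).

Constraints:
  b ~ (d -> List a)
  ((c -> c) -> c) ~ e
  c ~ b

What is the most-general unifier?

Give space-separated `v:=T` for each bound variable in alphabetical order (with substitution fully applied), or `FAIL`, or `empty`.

Answer: b:=(d -> List a) c:=(d -> List a) e:=(((d -> List a) -> (d -> List a)) -> (d -> List a))

Derivation:
step 1: unify b ~ (d -> List a)  [subst: {-} | 2 pending]
  bind b := (d -> List a)
step 2: unify ((c -> c) -> c) ~ e  [subst: {b:=(d -> List a)} | 1 pending]
  bind e := ((c -> c) -> c)
step 3: unify c ~ (d -> List a)  [subst: {b:=(d -> List a), e:=((c -> c) -> c)} | 0 pending]
  bind c := (d -> List a)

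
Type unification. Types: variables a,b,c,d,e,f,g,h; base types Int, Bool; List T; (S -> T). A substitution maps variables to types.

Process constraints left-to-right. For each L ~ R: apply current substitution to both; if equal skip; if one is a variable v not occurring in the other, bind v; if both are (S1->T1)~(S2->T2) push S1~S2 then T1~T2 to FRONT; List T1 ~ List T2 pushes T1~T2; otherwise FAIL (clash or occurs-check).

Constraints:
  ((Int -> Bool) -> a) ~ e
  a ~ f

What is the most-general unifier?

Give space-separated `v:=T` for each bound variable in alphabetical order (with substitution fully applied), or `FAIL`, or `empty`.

Answer: a:=f e:=((Int -> Bool) -> f)

Derivation:
step 1: unify ((Int -> Bool) -> a) ~ e  [subst: {-} | 1 pending]
  bind e := ((Int -> Bool) -> a)
step 2: unify a ~ f  [subst: {e:=((Int -> Bool) -> a)} | 0 pending]
  bind a := f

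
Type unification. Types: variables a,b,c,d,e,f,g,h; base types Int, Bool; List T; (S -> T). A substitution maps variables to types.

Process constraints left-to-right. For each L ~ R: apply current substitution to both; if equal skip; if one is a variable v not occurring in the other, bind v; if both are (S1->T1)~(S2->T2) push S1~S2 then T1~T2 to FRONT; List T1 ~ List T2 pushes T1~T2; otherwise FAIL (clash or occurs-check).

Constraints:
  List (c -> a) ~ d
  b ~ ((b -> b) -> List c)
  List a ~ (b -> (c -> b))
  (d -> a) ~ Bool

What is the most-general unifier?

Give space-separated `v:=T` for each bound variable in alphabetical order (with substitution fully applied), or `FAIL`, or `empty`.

Answer: FAIL

Derivation:
step 1: unify List (c -> a) ~ d  [subst: {-} | 3 pending]
  bind d := List (c -> a)
step 2: unify b ~ ((b -> b) -> List c)  [subst: {d:=List (c -> a)} | 2 pending]
  occurs-check fail: b in ((b -> b) -> List c)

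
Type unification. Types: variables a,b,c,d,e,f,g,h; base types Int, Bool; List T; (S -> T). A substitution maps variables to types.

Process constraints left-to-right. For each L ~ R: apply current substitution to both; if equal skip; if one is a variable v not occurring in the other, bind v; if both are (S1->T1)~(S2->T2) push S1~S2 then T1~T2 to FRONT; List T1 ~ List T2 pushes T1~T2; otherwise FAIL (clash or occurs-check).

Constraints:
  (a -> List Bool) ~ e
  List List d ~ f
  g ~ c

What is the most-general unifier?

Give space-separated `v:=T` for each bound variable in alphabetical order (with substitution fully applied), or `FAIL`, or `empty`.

Answer: e:=(a -> List Bool) f:=List List d g:=c

Derivation:
step 1: unify (a -> List Bool) ~ e  [subst: {-} | 2 pending]
  bind e := (a -> List Bool)
step 2: unify List List d ~ f  [subst: {e:=(a -> List Bool)} | 1 pending]
  bind f := List List d
step 3: unify g ~ c  [subst: {e:=(a -> List Bool), f:=List List d} | 0 pending]
  bind g := c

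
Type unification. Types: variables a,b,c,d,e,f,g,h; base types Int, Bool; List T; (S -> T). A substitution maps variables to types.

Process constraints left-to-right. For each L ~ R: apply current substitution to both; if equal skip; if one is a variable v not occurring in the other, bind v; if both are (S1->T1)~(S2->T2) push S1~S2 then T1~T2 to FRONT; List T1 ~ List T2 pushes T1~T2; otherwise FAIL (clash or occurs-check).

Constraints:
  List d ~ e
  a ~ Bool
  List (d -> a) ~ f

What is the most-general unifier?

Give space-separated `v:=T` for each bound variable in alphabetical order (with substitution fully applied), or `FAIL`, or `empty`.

step 1: unify List d ~ e  [subst: {-} | 2 pending]
  bind e := List d
step 2: unify a ~ Bool  [subst: {e:=List d} | 1 pending]
  bind a := Bool
step 3: unify List (d -> Bool) ~ f  [subst: {e:=List d, a:=Bool} | 0 pending]
  bind f := List (d -> Bool)

Answer: a:=Bool e:=List d f:=List (d -> Bool)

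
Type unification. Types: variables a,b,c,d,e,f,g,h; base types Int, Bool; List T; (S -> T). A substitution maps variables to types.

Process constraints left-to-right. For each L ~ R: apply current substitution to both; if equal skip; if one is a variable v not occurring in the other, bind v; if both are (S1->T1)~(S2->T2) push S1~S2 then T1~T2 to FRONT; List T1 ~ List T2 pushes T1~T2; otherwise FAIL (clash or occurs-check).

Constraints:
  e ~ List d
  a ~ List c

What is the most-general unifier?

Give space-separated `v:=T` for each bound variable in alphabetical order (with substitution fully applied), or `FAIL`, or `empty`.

step 1: unify e ~ List d  [subst: {-} | 1 pending]
  bind e := List d
step 2: unify a ~ List c  [subst: {e:=List d} | 0 pending]
  bind a := List c

Answer: a:=List c e:=List d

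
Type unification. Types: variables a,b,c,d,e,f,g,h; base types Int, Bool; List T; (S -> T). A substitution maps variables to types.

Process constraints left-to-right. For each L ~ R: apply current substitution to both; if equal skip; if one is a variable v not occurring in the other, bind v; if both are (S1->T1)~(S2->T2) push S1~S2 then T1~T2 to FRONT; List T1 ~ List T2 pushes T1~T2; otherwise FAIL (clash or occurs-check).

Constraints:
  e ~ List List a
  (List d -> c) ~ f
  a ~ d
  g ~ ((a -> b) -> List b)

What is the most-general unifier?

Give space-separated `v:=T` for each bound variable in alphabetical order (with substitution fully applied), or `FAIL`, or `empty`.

step 1: unify e ~ List List a  [subst: {-} | 3 pending]
  bind e := List List a
step 2: unify (List d -> c) ~ f  [subst: {e:=List List a} | 2 pending]
  bind f := (List d -> c)
step 3: unify a ~ d  [subst: {e:=List List a, f:=(List d -> c)} | 1 pending]
  bind a := d
step 4: unify g ~ ((d -> b) -> List b)  [subst: {e:=List List a, f:=(List d -> c), a:=d} | 0 pending]
  bind g := ((d -> b) -> List b)

Answer: a:=d e:=List List d f:=(List d -> c) g:=((d -> b) -> List b)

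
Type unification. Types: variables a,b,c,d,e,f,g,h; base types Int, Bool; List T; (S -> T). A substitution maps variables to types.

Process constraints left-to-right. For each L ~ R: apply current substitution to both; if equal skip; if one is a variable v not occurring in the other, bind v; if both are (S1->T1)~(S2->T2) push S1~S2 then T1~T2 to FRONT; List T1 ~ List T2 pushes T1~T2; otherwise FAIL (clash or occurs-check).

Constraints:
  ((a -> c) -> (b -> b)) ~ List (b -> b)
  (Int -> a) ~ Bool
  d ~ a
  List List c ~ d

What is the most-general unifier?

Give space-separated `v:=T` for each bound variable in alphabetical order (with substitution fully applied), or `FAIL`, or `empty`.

step 1: unify ((a -> c) -> (b -> b)) ~ List (b -> b)  [subst: {-} | 3 pending]
  clash: ((a -> c) -> (b -> b)) vs List (b -> b)

Answer: FAIL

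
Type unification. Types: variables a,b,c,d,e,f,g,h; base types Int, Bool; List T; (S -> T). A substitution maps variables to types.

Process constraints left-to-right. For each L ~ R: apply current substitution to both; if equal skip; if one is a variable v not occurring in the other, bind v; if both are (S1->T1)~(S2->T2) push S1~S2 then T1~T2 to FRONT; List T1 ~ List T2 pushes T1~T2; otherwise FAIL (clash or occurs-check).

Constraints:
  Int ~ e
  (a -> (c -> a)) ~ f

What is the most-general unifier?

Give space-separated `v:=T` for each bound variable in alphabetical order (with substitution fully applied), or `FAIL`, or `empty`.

Answer: e:=Int f:=(a -> (c -> a))

Derivation:
step 1: unify Int ~ e  [subst: {-} | 1 pending]
  bind e := Int
step 2: unify (a -> (c -> a)) ~ f  [subst: {e:=Int} | 0 pending]
  bind f := (a -> (c -> a))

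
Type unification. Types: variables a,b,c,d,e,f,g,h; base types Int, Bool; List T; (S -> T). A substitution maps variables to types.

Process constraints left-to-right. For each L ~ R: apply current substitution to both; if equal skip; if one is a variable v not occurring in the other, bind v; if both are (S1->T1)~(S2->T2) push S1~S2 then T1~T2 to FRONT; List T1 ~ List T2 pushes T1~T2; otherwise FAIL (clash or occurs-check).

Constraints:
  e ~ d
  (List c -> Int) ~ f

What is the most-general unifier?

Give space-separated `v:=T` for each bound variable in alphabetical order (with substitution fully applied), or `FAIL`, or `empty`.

Answer: e:=d f:=(List c -> Int)

Derivation:
step 1: unify e ~ d  [subst: {-} | 1 pending]
  bind e := d
step 2: unify (List c -> Int) ~ f  [subst: {e:=d} | 0 pending]
  bind f := (List c -> Int)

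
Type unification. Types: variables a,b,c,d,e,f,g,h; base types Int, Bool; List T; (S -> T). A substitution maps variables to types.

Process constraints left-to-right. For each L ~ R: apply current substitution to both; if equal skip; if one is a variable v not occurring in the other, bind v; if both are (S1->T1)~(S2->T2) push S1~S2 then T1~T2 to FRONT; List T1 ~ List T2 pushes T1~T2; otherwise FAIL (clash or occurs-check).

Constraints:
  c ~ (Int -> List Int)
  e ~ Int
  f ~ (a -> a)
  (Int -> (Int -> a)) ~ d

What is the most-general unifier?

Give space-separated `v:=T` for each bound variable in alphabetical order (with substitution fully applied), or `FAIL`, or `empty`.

step 1: unify c ~ (Int -> List Int)  [subst: {-} | 3 pending]
  bind c := (Int -> List Int)
step 2: unify e ~ Int  [subst: {c:=(Int -> List Int)} | 2 pending]
  bind e := Int
step 3: unify f ~ (a -> a)  [subst: {c:=(Int -> List Int), e:=Int} | 1 pending]
  bind f := (a -> a)
step 4: unify (Int -> (Int -> a)) ~ d  [subst: {c:=(Int -> List Int), e:=Int, f:=(a -> a)} | 0 pending]
  bind d := (Int -> (Int -> a))

Answer: c:=(Int -> List Int) d:=(Int -> (Int -> a)) e:=Int f:=(a -> a)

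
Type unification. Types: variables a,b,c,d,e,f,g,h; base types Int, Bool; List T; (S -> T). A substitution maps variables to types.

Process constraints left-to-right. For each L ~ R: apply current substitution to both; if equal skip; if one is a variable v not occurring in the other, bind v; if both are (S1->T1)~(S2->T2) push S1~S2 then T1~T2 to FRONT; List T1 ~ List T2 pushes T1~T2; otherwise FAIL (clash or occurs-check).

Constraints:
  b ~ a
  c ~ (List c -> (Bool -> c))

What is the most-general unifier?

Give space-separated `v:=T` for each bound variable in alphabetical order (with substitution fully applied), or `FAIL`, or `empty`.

step 1: unify b ~ a  [subst: {-} | 1 pending]
  bind b := a
step 2: unify c ~ (List c -> (Bool -> c))  [subst: {b:=a} | 0 pending]
  occurs-check fail: c in (List c -> (Bool -> c))

Answer: FAIL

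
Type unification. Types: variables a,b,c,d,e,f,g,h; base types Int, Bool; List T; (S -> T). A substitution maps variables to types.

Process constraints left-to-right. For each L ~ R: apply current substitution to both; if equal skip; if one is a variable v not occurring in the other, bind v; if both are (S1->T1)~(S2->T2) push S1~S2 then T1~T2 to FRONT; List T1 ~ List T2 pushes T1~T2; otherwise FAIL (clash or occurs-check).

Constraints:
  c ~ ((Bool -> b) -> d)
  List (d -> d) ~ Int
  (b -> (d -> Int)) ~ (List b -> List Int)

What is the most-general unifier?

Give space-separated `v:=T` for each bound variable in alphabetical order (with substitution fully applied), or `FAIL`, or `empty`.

Answer: FAIL

Derivation:
step 1: unify c ~ ((Bool -> b) -> d)  [subst: {-} | 2 pending]
  bind c := ((Bool -> b) -> d)
step 2: unify List (d -> d) ~ Int  [subst: {c:=((Bool -> b) -> d)} | 1 pending]
  clash: List (d -> d) vs Int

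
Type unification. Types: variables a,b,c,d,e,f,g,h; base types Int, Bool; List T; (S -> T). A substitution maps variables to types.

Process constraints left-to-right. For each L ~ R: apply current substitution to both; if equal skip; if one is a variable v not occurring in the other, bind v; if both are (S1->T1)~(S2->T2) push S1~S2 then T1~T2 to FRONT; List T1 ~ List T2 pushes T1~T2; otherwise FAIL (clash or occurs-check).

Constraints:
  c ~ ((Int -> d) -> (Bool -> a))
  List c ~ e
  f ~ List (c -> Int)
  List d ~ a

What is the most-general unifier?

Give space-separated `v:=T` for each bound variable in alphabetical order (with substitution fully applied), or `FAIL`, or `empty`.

Answer: a:=List d c:=((Int -> d) -> (Bool -> List d)) e:=List ((Int -> d) -> (Bool -> List d)) f:=List (((Int -> d) -> (Bool -> List d)) -> Int)

Derivation:
step 1: unify c ~ ((Int -> d) -> (Bool -> a))  [subst: {-} | 3 pending]
  bind c := ((Int -> d) -> (Bool -> a))
step 2: unify List ((Int -> d) -> (Bool -> a)) ~ e  [subst: {c:=((Int -> d) -> (Bool -> a))} | 2 pending]
  bind e := List ((Int -> d) -> (Bool -> a))
step 3: unify f ~ List (((Int -> d) -> (Bool -> a)) -> Int)  [subst: {c:=((Int -> d) -> (Bool -> a)), e:=List ((Int -> d) -> (Bool -> a))} | 1 pending]
  bind f := List (((Int -> d) -> (Bool -> a)) -> Int)
step 4: unify List d ~ a  [subst: {c:=((Int -> d) -> (Bool -> a)), e:=List ((Int -> d) -> (Bool -> a)), f:=List (((Int -> d) -> (Bool -> a)) -> Int)} | 0 pending]
  bind a := List d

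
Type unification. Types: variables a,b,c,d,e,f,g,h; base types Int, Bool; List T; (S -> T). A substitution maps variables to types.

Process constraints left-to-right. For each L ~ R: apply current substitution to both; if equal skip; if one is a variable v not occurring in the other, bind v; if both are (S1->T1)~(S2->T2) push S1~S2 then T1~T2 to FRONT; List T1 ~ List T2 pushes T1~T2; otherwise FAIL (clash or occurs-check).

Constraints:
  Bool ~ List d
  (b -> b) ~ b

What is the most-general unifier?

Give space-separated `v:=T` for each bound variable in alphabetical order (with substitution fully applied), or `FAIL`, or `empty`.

Answer: FAIL

Derivation:
step 1: unify Bool ~ List d  [subst: {-} | 1 pending]
  clash: Bool vs List d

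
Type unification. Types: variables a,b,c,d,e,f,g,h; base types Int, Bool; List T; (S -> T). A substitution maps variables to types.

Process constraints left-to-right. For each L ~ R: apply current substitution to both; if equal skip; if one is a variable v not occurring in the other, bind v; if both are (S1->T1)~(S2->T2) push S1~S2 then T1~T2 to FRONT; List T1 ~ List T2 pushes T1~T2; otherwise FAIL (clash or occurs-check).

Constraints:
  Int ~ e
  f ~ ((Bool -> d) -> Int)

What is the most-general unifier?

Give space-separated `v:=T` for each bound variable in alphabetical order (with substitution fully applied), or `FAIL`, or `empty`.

Answer: e:=Int f:=((Bool -> d) -> Int)

Derivation:
step 1: unify Int ~ e  [subst: {-} | 1 pending]
  bind e := Int
step 2: unify f ~ ((Bool -> d) -> Int)  [subst: {e:=Int} | 0 pending]
  bind f := ((Bool -> d) -> Int)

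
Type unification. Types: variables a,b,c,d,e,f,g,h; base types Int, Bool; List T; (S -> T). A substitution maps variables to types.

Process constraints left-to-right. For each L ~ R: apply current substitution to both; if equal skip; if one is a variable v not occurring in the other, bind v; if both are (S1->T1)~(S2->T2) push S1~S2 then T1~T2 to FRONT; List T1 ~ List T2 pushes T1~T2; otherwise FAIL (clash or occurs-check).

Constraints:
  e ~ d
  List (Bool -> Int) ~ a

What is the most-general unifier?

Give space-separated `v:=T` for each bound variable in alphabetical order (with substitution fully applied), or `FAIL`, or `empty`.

Answer: a:=List (Bool -> Int) e:=d

Derivation:
step 1: unify e ~ d  [subst: {-} | 1 pending]
  bind e := d
step 2: unify List (Bool -> Int) ~ a  [subst: {e:=d} | 0 pending]
  bind a := List (Bool -> Int)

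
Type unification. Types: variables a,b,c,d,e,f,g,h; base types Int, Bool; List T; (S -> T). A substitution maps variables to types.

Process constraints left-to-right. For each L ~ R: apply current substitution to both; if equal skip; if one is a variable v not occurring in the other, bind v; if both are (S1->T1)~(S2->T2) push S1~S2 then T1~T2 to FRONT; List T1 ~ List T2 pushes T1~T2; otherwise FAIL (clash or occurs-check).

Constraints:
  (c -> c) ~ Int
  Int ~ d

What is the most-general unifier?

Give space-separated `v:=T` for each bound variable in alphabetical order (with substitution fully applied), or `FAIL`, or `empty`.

step 1: unify (c -> c) ~ Int  [subst: {-} | 1 pending]
  clash: (c -> c) vs Int

Answer: FAIL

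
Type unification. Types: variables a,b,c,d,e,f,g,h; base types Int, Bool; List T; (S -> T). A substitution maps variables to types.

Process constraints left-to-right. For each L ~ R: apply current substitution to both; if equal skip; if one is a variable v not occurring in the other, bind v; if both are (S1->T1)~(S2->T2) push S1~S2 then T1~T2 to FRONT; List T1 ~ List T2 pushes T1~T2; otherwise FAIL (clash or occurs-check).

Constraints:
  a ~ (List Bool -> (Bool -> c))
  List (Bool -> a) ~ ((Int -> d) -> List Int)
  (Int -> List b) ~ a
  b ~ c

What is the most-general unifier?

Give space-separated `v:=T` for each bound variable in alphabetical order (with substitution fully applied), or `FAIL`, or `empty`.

Answer: FAIL

Derivation:
step 1: unify a ~ (List Bool -> (Bool -> c))  [subst: {-} | 3 pending]
  bind a := (List Bool -> (Bool -> c))
step 2: unify List (Bool -> (List Bool -> (Bool -> c))) ~ ((Int -> d) -> List Int)  [subst: {a:=(List Bool -> (Bool -> c))} | 2 pending]
  clash: List (Bool -> (List Bool -> (Bool -> c))) vs ((Int -> d) -> List Int)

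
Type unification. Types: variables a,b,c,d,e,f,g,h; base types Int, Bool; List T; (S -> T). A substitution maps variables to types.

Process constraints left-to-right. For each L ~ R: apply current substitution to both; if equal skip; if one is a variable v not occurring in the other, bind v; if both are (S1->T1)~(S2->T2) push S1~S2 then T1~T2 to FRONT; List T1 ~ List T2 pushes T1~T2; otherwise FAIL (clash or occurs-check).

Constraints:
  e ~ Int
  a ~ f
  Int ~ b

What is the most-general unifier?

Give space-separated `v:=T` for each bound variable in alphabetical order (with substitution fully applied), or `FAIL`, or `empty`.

Answer: a:=f b:=Int e:=Int

Derivation:
step 1: unify e ~ Int  [subst: {-} | 2 pending]
  bind e := Int
step 2: unify a ~ f  [subst: {e:=Int} | 1 pending]
  bind a := f
step 3: unify Int ~ b  [subst: {e:=Int, a:=f} | 0 pending]
  bind b := Int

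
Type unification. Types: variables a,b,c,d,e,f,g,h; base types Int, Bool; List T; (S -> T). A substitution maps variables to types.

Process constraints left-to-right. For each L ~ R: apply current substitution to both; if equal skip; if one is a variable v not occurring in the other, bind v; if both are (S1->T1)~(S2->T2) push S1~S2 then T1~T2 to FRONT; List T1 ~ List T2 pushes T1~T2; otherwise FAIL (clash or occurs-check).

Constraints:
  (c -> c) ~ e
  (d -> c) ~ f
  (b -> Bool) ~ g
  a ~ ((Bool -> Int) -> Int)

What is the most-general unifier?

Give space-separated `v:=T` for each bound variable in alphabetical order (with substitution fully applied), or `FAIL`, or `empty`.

Answer: a:=((Bool -> Int) -> Int) e:=(c -> c) f:=(d -> c) g:=(b -> Bool)

Derivation:
step 1: unify (c -> c) ~ e  [subst: {-} | 3 pending]
  bind e := (c -> c)
step 2: unify (d -> c) ~ f  [subst: {e:=(c -> c)} | 2 pending]
  bind f := (d -> c)
step 3: unify (b -> Bool) ~ g  [subst: {e:=(c -> c), f:=(d -> c)} | 1 pending]
  bind g := (b -> Bool)
step 4: unify a ~ ((Bool -> Int) -> Int)  [subst: {e:=(c -> c), f:=(d -> c), g:=(b -> Bool)} | 0 pending]
  bind a := ((Bool -> Int) -> Int)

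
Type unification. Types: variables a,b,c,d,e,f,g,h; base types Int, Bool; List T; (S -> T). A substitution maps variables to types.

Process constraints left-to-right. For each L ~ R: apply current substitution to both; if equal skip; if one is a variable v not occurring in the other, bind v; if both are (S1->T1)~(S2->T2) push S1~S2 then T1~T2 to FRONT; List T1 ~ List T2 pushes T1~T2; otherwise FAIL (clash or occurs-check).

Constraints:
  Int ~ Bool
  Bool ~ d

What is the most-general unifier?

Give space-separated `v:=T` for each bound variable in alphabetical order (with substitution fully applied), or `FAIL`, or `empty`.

step 1: unify Int ~ Bool  [subst: {-} | 1 pending]
  clash: Int vs Bool

Answer: FAIL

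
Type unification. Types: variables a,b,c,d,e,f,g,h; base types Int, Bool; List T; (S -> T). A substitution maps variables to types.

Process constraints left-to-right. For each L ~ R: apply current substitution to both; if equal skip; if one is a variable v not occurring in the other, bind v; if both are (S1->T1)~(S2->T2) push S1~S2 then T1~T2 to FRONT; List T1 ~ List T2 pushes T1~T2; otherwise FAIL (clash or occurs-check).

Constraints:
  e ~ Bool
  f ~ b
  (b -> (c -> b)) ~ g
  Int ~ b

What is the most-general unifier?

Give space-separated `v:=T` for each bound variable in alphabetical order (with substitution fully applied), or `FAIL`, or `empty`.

step 1: unify e ~ Bool  [subst: {-} | 3 pending]
  bind e := Bool
step 2: unify f ~ b  [subst: {e:=Bool} | 2 pending]
  bind f := b
step 3: unify (b -> (c -> b)) ~ g  [subst: {e:=Bool, f:=b} | 1 pending]
  bind g := (b -> (c -> b))
step 4: unify Int ~ b  [subst: {e:=Bool, f:=b, g:=(b -> (c -> b))} | 0 pending]
  bind b := Int

Answer: b:=Int e:=Bool f:=Int g:=(Int -> (c -> Int))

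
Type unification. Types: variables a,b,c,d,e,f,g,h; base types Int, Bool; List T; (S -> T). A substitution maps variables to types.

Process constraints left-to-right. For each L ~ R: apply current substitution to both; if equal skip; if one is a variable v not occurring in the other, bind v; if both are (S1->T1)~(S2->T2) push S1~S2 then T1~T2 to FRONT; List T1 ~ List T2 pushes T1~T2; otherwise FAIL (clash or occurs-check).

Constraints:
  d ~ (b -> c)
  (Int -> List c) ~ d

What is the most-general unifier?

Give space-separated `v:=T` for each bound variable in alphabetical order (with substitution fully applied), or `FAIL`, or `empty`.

step 1: unify d ~ (b -> c)  [subst: {-} | 1 pending]
  bind d := (b -> c)
step 2: unify (Int -> List c) ~ (b -> c)  [subst: {d:=(b -> c)} | 0 pending]
  -> decompose arrow: push Int~b, List c~c
step 3: unify Int ~ b  [subst: {d:=(b -> c)} | 1 pending]
  bind b := Int
step 4: unify List c ~ c  [subst: {d:=(b -> c), b:=Int} | 0 pending]
  occurs-check fail

Answer: FAIL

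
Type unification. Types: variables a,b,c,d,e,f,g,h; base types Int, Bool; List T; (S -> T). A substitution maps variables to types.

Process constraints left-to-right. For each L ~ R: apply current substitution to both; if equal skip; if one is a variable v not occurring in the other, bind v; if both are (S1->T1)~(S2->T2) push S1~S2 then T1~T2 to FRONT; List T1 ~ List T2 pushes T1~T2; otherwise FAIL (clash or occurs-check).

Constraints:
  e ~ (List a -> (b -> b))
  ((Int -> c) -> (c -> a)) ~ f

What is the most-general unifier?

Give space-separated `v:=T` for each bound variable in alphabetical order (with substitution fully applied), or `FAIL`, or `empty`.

step 1: unify e ~ (List a -> (b -> b))  [subst: {-} | 1 pending]
  bind e := (List a -> (b -> b))
step 2: unify ((Int -> c) -> (c -> a)) ~ f  [subst: {e:=(List a -> (b -> b))} | 0 pending]
  bind f := ((Int -> c) -> (c -> a))

Answer: e:=(List a -> (b -> b)) f:=((Int -> c) -> (c -> a))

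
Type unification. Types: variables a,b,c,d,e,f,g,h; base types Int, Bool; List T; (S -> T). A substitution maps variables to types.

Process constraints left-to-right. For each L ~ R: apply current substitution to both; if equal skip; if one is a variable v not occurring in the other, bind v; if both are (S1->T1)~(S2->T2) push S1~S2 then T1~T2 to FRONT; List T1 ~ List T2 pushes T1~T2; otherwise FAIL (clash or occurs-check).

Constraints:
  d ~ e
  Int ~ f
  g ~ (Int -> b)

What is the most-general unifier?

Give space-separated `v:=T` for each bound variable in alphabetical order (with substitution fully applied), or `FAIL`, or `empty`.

step 1: unify d ~ e  [subst: {-} | 2 pending]
  bind d := e
step 2: unify Int ~ f  [subst: {d:=e} | 1 pending]
  bind f := Int
step 3: unify g ~ (Int -> b)  [subst: {d:=e, f:=Int} | 0 pending]
  bind g := (Int -> b)

Answer: d:=e f:=Int g:=(Int -> b)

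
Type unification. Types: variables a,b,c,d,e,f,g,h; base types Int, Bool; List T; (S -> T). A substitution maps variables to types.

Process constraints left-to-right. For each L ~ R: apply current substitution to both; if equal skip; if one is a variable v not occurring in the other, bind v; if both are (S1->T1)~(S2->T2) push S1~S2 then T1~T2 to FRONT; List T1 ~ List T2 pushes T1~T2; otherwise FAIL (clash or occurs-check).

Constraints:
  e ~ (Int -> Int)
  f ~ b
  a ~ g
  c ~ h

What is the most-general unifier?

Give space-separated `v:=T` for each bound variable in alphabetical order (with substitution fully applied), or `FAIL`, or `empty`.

Answer: a:=g c:=h e:=(Int -> Int) f:=b

Derivation:
step 1: unify e ~ (Int -> Int)  [subst: {-} | 3 pending]
  bind e := (Int -> Int)
step 2: unify f ~ b  [subst: {e:=(Int -> Int)} | 2 pending]
  bind f := b
step 3: unify a ~ g  [subst: {e:=(Int -> Int), f:=b} | 1 pending]
  bind a := g
step 4: unify c ~ h  [subst: {e:=(Int -> Int), f:=b, a:=g} | 0 pending]
  bind c := h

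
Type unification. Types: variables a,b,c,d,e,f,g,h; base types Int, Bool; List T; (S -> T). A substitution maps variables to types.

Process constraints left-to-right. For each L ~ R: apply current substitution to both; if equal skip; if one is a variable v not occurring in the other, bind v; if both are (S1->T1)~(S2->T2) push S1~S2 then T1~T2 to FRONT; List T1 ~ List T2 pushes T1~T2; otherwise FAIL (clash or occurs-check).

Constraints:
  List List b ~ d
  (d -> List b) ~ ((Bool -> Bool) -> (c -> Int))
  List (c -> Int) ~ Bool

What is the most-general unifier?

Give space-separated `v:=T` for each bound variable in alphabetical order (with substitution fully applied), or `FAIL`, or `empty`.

Answer: FAIL

Derivation:
step 1: unify List List b ~ d  [subst: {-} | 2 pending]
  bind d := List List b
step 2: unify (List List b -> List b) ~ ((Bool -> Bool) -> (c -> Int))  [subst: {d:=List List b} | 1 pending]
  -> decompose arrow: push List List b~(Bool -> Bool), List b~(c -> Int)
step 3: unify List List b ~ (Bool -> Bool)  [subst: {d:=List List b} | 2 pending]
  clash: List List b vs (Bool -> Bool)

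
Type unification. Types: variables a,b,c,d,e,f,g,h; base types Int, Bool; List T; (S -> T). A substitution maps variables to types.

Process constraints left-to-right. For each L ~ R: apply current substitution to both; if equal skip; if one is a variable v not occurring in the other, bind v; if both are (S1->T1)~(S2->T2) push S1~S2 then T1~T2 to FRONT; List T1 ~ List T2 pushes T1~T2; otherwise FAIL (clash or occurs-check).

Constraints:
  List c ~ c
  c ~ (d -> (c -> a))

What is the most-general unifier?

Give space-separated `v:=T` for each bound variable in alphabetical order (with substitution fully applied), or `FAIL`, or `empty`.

Answer: FAIL

Derivation:
step 1: unify List c ~ c  [subst: {-} | 1 pending]
  occurs-check fail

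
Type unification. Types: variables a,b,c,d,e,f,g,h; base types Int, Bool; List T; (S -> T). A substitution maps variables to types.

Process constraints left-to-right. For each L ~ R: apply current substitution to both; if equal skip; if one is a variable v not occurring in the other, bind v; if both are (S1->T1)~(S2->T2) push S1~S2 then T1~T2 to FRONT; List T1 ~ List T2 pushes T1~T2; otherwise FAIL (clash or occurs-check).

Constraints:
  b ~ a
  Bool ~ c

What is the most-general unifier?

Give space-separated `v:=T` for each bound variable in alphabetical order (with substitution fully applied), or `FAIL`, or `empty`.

step 1: unify b ~ a  [subst: {-} | 1 pending]
  bind b := a
step 2: unify Bool ~ c  [subst: {b:=a} | 0 pending]
  bind c := Bool

Answer: b:=a c:=Bool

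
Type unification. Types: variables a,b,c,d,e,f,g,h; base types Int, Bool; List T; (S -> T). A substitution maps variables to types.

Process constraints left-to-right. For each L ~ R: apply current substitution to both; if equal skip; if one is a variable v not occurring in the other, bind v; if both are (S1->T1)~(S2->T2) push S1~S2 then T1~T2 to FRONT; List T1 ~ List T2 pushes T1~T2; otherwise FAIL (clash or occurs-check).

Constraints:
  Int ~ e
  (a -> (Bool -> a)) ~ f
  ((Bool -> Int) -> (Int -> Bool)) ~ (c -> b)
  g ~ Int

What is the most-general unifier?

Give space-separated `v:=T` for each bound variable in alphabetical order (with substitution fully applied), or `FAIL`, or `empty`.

Answer: b:=(Int -> Bool) c:=(Bool -> Int) e:=Int f:=(a -> (Bool -> a)) g:=Int

Derivation:
step 1: unify Int ~ e  [subst: {-} | 3 pending]
  bind e := Int
step 2: unify (a -> (Bool -> a)) ~ f  [subst: {e:=Int} | 2 pending]
  bind f := (a -> (Bool -> a))
step 3: unify ((Bool -> Int) -> (Int -> Bool)) ~ (c -> b)  [subst: {e:=Int, f:=(a -> (Bool -> a))} | 1 pending]
  -> decompose arrow: push (Bool -> Int)~c, (Int -> Bool)~b
step 4: unify (Bool -> Int) ~ c  [subst: {e:=Int, f:=(a -> (Bool -> a))} | 2 pending]
  bind c := (Bool -> Int)
step 5: unify (Int -> Bool) ~ b  [subst: {e:=Int, f:=(a -> (Bool -> a)), c:=(Bool -> Int)} | 1 pending]
  bind b := (Int -> Bool)
step 6: unify g ~ Int  [subst: {e:=Int, f:=(a -> (Bool -> a)), c:=(Bool -> Int), b:=(Int -> Bool)} | 0 pending]
  bind g := Int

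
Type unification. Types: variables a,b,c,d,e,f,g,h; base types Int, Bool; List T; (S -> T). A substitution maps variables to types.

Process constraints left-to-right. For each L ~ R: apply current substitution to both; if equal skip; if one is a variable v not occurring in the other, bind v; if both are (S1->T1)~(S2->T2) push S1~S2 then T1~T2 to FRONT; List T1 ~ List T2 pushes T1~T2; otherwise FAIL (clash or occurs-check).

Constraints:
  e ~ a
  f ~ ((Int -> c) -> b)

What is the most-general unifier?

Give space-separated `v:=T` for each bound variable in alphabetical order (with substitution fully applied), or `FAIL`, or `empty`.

Answer: e:=a f:=((Int -> c) -> b)

Derivation:
step 1: unify e ~ a  [subst: {-} | 1 pending]
  bind e := a
step 2: unify f ~ ((Int -> c) -> b)  [subst: {e:=a} | 0 pending]
  bind f := ((Int -> c) -> b)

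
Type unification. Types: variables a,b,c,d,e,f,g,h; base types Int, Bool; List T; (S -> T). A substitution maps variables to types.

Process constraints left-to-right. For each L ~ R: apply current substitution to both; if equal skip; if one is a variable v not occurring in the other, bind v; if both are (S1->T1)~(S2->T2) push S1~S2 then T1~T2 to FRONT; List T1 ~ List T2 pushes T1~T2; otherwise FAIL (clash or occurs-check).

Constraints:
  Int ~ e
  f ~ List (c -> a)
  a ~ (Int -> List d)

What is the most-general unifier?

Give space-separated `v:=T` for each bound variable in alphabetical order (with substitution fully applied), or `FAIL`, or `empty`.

Answer: a:=(Int -> List d) e:=Int f:=List (c -> (Int -> List d))

Derivation:
step 1: unify Int ~ e  [subst: {-} | 2 pending]
  bind e := Int
step 2: unify f ~ List (c -> a)  [subst: {e:=Int} | 1 pending]
  bind f := List (c -> a)
step 3: unify a ~ (Int -> List d)  [subst: {e:=Int, f:=List (c -> a)} | 0 pending]
  bind a := (Int -> List d)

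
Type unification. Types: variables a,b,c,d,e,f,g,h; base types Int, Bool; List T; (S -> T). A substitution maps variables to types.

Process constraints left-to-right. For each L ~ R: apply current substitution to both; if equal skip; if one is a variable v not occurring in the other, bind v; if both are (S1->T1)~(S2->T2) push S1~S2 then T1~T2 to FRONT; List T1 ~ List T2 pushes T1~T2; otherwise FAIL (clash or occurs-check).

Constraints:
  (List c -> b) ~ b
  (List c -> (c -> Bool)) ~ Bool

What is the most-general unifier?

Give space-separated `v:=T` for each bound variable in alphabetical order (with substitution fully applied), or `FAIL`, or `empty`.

Answer: FAIL

Derivation:
step 1: unify (List c -> b) ~ b  [subst: {-} | 1 pending]
  occurs-check fail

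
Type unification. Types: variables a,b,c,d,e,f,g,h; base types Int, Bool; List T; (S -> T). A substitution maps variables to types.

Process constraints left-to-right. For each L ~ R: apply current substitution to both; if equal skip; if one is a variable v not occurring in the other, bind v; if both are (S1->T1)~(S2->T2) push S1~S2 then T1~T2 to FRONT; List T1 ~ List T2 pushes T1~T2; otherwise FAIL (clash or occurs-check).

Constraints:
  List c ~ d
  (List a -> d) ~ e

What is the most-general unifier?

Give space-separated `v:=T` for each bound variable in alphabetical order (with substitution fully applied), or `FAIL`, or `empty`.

Answer: d:=List c e:=(List a -> List c)

Derivation:
step 1: unify List c ~ d  [subst: {-} | 1 pending]
  bind d := List c
step 2: unify (List a -> List c) ~ e  [subst: {d:=List c} | 0 pending]
  bind e := (List a -> List c)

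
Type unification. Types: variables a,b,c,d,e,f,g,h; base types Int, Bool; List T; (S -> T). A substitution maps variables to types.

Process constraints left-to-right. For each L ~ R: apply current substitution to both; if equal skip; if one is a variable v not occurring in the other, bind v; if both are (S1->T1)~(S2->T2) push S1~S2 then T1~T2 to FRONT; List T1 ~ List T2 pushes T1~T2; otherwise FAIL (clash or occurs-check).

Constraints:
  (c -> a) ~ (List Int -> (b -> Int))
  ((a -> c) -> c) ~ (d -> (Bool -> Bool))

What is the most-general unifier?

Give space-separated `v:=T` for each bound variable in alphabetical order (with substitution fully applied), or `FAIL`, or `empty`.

Answer: FAIL

Derivation:
step 1: unify (c -> a) ~ (List Int -> (b -> Int))  [subst: {-} | 1 pending]
  -> decompose arrow: push c~List Int, a~(b -> Int)
step 2: unify c ~ List Int  [subst: {-} | 2 pending]
  bind c := List Int
step 3: unify a ~ (b -> Int)  [subst: {c:=List Int} | 1 pending]
  bind a := (b -> Int)
step 4: unify (((b -> Int) -> List Int) -> List Int) ~ (d -> (Bool -> Bool))  [subst: {c:=List Int, a:=(b -> Int)} | 0 pending]
  -> decompose arrow: push ((b -> Int) -> List Int)~d, List Int~(Bool -> Bool)
step 5: unify ((b -> Int) -> List Int) ~ d  [subst: {c:=List Int, a:=(b -> Int)} | 1 pending]
  bind d := ((b -> Int) -> List Int)
step 6: unify List Int ~ (Bool -> Bool)  [subst: {c:=List Int, a:=(b -> Int), d:=((b -> Int) -> List Int)} | 0 pending]
  clash: List Int vs (Bool -> Bool)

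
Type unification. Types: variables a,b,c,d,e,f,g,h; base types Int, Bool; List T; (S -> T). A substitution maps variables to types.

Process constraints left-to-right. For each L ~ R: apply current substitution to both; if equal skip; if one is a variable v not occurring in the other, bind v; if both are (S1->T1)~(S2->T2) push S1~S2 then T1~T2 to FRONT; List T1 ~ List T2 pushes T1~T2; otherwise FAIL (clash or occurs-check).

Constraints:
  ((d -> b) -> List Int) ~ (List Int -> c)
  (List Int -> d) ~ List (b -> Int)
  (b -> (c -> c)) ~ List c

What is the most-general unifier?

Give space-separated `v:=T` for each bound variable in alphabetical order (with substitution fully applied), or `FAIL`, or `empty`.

step 1: unify ((d -> b) -> List Int) ~ (List Int -> c)  [subst: {-} | 2 pending]
  -> decompose arrow: push (d -> b)~List Int, List Int~c
step 2: unify (d -> b) ~ List Int  [subst: {-} | 3 pending]
  clash: (d -> b) vs List Int

Answer: FAIL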